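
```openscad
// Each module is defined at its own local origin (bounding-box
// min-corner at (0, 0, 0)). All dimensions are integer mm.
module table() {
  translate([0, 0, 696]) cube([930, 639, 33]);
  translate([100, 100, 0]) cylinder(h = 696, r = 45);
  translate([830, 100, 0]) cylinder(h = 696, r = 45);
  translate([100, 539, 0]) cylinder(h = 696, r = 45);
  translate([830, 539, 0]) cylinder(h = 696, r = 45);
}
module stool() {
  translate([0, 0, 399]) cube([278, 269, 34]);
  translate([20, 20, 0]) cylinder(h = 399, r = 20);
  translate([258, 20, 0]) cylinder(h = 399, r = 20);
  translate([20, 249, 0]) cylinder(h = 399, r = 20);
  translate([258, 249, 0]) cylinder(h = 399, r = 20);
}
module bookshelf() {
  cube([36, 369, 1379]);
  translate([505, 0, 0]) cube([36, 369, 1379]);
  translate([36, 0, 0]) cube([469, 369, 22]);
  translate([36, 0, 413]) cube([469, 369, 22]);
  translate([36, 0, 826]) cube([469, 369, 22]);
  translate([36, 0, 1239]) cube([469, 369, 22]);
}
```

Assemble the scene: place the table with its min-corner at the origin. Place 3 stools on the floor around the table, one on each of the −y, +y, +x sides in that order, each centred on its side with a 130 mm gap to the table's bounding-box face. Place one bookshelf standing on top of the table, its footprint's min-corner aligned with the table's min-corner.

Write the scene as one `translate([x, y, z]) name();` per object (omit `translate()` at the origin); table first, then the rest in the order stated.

table();
translate([326, -399, 0]) stool();
translate([326, 769, 0]) stool();
translate([1060, 185, 0]) stool();
translate([0, 0, 729]) bookshelf();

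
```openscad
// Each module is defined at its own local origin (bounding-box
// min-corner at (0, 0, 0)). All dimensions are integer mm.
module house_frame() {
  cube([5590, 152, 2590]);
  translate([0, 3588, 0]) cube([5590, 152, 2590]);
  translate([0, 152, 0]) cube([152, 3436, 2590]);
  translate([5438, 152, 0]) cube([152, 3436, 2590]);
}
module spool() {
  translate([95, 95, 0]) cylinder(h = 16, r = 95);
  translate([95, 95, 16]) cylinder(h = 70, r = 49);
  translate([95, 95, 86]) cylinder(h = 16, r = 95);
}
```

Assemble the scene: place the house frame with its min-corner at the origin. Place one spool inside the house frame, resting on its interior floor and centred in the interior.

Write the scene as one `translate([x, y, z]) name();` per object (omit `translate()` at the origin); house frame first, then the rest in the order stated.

house_frame();
translate([2700, 1775, 0]) spool();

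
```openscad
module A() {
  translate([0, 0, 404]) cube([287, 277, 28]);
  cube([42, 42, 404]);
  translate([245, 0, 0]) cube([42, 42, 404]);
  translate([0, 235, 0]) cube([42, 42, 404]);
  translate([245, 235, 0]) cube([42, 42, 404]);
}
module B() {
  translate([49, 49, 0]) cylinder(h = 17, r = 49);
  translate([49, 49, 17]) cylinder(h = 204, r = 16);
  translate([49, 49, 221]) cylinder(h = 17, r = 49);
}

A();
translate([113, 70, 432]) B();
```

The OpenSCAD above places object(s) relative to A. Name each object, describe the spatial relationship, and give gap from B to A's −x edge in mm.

A is a stool. B is a spool. The spool is on top of the stool. The gap from the spool to the stool's −x edge is 113 mm.

The spool's min-x is at 113; the stool's min-x is 0; gap = 113 mm.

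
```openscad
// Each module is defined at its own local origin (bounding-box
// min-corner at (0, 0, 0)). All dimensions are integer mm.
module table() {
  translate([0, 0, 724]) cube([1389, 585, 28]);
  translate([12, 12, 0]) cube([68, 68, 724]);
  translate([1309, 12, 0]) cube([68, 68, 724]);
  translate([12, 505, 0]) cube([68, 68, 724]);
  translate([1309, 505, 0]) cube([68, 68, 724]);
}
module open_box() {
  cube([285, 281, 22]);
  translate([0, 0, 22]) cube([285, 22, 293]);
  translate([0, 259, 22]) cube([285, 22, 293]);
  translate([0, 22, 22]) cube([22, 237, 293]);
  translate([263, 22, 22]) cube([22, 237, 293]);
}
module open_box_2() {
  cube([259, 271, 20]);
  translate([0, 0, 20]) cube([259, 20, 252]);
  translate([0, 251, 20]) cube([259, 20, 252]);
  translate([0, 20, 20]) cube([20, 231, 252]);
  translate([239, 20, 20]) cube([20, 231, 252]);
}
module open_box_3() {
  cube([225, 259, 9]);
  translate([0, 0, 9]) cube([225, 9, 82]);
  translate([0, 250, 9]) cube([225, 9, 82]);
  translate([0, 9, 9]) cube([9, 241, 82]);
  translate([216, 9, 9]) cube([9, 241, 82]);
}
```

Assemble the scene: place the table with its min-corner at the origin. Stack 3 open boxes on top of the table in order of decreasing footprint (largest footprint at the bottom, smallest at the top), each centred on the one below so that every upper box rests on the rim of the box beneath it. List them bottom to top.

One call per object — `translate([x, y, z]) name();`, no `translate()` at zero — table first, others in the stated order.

table();
translate([552, 152, 752]) open_box();
translate([565, 157, 1067]) open_box_2();
translate([582, 163, 1339]) open_box_3();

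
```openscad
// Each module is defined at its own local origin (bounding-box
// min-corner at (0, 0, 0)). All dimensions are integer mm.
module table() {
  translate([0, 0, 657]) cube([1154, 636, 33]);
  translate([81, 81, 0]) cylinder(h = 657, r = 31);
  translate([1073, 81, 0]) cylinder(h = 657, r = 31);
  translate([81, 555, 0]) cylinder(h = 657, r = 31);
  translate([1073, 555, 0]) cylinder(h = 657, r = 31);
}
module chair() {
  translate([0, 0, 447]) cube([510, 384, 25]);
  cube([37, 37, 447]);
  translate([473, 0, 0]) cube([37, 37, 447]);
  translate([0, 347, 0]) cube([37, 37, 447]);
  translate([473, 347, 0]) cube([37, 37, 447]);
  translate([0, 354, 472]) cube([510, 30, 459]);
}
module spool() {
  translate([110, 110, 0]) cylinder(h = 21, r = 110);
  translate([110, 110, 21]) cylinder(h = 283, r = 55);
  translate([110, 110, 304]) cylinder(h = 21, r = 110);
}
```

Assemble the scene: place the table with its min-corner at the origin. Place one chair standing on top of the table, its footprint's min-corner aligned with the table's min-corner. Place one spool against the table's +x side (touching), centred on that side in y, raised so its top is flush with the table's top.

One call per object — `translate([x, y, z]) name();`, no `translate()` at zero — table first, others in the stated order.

table();
translate([0, 0, 690]) chair();
translate([1154, 208, 365]) spool();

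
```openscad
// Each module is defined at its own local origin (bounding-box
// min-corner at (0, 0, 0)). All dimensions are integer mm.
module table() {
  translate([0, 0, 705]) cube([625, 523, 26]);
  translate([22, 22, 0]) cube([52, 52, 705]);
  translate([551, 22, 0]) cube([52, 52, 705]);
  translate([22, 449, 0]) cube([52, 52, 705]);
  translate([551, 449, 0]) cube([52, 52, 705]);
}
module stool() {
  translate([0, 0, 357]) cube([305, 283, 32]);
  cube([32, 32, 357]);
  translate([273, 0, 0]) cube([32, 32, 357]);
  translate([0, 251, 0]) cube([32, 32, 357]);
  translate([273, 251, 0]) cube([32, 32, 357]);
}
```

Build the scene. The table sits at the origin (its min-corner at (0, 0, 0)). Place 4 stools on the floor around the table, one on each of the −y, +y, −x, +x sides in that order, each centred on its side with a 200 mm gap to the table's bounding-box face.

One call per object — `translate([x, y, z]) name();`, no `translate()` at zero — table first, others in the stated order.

table();
translate([160, -483, 0]) stool();
translate([160, 723, 0]) stool();
translate([-505, 120, 0]) stool();
translate([825, 120, 0]) stool();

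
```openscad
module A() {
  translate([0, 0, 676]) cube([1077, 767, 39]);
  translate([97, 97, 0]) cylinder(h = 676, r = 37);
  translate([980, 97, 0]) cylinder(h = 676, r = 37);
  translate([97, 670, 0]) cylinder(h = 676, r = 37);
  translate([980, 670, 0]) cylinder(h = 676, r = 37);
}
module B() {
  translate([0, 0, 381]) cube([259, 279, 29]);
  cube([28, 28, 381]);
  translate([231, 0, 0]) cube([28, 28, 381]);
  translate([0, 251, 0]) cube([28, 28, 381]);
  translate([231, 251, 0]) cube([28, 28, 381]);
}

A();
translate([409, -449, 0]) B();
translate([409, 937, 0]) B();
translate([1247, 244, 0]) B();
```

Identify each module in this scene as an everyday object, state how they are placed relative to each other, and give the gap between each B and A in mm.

A is a table. B is a stool. Three stools sit around the table at the −y, +y, +x sides. The gap between each stool and the table is 170 mm.

Each stool's nearest face is 170 mm from the table's bounding box.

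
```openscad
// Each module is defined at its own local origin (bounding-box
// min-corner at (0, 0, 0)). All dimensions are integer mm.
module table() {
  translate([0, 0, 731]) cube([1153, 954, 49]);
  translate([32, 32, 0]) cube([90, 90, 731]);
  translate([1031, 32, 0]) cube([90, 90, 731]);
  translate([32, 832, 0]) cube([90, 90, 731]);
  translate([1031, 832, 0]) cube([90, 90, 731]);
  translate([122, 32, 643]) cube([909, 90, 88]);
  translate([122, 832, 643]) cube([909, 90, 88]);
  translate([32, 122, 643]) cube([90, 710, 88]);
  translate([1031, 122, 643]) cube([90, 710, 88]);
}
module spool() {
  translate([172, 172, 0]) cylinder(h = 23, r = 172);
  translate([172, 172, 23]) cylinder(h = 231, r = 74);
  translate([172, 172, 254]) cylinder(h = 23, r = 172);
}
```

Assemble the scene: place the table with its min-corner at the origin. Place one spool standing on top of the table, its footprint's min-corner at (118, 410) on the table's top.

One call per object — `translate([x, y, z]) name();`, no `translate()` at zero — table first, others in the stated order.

table();
translate([118, 410, 780]) spool();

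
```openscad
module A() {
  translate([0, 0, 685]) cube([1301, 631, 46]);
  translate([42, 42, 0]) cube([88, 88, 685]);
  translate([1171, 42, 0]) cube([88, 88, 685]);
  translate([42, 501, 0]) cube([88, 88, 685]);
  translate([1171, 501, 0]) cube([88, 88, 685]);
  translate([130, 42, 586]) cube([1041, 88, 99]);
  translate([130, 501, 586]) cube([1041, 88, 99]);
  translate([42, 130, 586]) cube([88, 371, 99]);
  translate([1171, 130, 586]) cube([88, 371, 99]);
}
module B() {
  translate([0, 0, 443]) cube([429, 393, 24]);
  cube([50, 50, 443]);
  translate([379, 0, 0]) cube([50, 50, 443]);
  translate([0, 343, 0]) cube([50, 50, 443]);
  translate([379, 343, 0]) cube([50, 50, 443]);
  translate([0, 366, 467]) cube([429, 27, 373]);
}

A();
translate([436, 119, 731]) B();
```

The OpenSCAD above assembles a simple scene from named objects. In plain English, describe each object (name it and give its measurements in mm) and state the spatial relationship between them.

A is a table with a 1301×631 mm rectangular top, 46 mm thick, top surface at z = 731 mm, supported by four 88×88 mm square legs, each inset 42 mm from the nearest pair of top edges, running from the floor. Four apron rails, 88 mm thick and 99 mm tall, run between adjacent legs with their top edges flush with the underside of the top and their outer faces flush with the legs' outer faces.

B is a chair. The seat is a 429×393×24 mm slab with its top at z = 467 mm, on four 50×50 mm corner legs (flush with the seat edges, standing on z = 0). A flat backrest 27 mm thick, 373 mm tall, spans the full seat width and rises from the seat top along its +y edge, rear face flush with the rear of the seat.

The chair is on top of the table, centred.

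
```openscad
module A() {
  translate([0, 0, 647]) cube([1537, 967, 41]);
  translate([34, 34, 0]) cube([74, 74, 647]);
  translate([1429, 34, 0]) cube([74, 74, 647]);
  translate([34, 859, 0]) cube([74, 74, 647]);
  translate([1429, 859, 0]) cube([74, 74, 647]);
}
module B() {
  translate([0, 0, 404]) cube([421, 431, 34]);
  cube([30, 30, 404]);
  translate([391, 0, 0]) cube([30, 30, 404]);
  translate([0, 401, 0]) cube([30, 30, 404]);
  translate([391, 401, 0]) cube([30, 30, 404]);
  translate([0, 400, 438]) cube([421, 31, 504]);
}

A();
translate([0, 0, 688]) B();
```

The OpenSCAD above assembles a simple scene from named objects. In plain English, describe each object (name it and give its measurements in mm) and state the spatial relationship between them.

A is a table with a 1537×967 mm rectangular top, 41 mm thick, top surface at z = 688 mm, supported by four 74×74 mm square legs, each inset 34 mm from the nearest pair of top edges, running from the floor.

B is a chair. The seat is a 421×431×34 mm slab with its top at z = 438 mm, on four 30×30 mm corner legs (flush with the seat edges, standing on z = 0). A flat backrest 31 mm thick, 504 mm tall, spans the full seat width and rises from the seat top along its +y edge, rear face flush with the rear of the seat.

The chair is on top of the table.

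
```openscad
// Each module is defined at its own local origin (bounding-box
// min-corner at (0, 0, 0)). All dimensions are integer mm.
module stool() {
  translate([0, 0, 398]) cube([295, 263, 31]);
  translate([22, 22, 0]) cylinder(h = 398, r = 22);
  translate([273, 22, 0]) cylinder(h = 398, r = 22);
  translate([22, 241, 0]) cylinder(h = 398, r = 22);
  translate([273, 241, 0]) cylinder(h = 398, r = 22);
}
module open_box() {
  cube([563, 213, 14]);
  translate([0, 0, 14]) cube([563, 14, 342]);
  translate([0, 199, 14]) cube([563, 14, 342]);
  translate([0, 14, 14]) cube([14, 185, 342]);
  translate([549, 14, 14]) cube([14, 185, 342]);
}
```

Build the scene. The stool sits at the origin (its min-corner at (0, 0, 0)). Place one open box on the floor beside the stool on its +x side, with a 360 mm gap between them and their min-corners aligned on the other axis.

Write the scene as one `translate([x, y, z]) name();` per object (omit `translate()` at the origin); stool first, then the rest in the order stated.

stool();
translate([655, 0, 0]) open_box();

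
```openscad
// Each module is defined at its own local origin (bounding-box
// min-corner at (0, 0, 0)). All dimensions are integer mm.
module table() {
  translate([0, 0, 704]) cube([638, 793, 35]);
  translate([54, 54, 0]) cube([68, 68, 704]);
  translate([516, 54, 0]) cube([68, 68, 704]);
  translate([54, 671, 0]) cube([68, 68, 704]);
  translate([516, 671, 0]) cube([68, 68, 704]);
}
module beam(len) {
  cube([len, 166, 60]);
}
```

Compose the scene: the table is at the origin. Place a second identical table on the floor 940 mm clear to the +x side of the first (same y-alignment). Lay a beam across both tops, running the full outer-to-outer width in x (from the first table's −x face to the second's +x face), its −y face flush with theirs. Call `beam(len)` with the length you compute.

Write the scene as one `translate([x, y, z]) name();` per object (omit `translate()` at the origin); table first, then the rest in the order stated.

table();
translate([1578, 0, 0]) table();
translate([0, 0, 739]) beam(2216);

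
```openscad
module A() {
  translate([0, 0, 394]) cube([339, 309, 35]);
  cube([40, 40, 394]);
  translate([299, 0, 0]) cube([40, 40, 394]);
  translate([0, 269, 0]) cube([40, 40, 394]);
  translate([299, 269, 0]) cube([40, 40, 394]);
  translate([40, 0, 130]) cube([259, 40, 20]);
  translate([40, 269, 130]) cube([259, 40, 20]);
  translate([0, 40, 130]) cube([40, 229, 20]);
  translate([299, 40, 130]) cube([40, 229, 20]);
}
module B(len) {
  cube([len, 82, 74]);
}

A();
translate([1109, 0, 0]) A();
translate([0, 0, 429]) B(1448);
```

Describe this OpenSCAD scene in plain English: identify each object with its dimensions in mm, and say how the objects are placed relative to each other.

A is a simple wooden stool: a rectangular seat 339 mm (x) by 309 mm (y), 35 mm thick, top face at z = 429 mm, on four square legs, each 40×40 mm in cross-section. The legs rest on z = 0, each flush with a corner of the seat. Four stretchers, 40 mm wide and 20 mm tall, connect adjacent legs with their undersides at z = 130 mm, each running between the inner faces of the legs it joins and aligned with the legs' outer faces on the other axis.

B is a rectangular beam 1448 mm long (x), 82 mm deep (y), 74 mm thick (z).

The beam spans the tops of two stools placed 770 mm apart, resting at z = 429 mm.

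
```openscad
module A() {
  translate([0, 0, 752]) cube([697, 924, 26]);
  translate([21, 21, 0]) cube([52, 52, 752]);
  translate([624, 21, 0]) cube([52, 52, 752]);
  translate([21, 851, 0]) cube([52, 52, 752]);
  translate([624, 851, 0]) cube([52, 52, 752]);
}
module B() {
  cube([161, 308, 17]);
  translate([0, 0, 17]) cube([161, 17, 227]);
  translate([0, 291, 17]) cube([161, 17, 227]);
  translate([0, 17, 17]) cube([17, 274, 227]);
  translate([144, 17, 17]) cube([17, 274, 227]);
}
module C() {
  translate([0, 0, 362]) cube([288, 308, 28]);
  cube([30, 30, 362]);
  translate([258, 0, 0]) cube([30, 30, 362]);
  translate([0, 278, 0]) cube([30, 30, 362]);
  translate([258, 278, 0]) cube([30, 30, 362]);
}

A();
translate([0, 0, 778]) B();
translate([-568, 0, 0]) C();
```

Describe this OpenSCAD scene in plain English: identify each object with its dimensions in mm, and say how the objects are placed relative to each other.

A is a table: top 697 mm (x) × 924 mm (y), 26 mm thick, upper face at z = 778 mm, on four 52×52 mm square legs, each inset 21 mm from the nearest pair of top edges, running from z = 0 to the bottom of the top.

B is an open-topped rectangular box: outside dimensions 161×308×244 mm, with a uniform wall and base thickness of 17 mm. The base is a full 161×308 slab on the floor; four walls sit on top of the base. The front and back walls (the −y and +y sides) span the full width; the two side walls fit between them.

C is a four-legged stool. The seat is 288×308 mm, 28 mm thick, top at z = 390 mm. It stands on four square legs, each 30×30 mm in cross-section, from z = 0 to the seat underside, each flush with a corner of the seat.

The open box is on top of the table. The stool is on the floor beside the table on its −x side.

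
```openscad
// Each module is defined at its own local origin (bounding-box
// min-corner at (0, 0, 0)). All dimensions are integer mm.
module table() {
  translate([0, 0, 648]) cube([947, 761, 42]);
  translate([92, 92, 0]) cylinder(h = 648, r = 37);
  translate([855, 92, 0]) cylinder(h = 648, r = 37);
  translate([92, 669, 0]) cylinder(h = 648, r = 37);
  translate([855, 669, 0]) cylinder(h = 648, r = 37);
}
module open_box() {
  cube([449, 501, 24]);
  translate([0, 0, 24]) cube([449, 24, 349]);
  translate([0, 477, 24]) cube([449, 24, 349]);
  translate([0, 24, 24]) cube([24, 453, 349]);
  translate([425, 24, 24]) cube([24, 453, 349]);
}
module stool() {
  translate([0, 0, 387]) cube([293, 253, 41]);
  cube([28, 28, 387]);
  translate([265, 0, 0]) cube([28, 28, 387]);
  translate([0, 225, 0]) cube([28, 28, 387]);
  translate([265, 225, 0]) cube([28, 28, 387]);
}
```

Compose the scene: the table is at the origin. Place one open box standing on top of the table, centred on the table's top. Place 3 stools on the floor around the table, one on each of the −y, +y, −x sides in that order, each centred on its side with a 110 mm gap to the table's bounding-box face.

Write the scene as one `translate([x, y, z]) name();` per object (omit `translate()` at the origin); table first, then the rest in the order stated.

table();
translate([249, 130, 690]) open_box();
translate([327, -363, 0]) stool();
translate([327, 871, 0]) stool();
translate([-403, 254, 0]) stool();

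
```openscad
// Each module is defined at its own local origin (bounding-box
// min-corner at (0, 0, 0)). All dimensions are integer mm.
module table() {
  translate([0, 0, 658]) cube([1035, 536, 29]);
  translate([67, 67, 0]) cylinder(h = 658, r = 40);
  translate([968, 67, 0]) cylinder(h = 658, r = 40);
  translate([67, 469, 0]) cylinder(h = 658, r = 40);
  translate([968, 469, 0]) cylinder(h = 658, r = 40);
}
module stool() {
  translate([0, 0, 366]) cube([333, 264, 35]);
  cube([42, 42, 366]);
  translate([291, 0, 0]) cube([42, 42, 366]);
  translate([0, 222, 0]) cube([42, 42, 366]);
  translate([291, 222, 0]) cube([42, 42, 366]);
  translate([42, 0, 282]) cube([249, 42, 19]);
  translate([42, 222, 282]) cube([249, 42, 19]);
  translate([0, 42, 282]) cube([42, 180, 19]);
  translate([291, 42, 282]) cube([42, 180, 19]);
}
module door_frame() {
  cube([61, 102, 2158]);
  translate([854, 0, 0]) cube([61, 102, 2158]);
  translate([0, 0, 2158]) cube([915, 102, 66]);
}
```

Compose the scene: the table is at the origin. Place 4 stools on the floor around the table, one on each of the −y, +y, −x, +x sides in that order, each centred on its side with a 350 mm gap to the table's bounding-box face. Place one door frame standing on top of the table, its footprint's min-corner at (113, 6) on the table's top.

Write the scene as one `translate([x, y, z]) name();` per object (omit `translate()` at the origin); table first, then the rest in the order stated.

table();
translate([351, -614, 0]) stool();
translate([351, 886, 0]) stool();
translate([-683, 136, 0]) stool();
translate([1385, 136, 0]) stool();
translate([113, 6, 687]) door_frame();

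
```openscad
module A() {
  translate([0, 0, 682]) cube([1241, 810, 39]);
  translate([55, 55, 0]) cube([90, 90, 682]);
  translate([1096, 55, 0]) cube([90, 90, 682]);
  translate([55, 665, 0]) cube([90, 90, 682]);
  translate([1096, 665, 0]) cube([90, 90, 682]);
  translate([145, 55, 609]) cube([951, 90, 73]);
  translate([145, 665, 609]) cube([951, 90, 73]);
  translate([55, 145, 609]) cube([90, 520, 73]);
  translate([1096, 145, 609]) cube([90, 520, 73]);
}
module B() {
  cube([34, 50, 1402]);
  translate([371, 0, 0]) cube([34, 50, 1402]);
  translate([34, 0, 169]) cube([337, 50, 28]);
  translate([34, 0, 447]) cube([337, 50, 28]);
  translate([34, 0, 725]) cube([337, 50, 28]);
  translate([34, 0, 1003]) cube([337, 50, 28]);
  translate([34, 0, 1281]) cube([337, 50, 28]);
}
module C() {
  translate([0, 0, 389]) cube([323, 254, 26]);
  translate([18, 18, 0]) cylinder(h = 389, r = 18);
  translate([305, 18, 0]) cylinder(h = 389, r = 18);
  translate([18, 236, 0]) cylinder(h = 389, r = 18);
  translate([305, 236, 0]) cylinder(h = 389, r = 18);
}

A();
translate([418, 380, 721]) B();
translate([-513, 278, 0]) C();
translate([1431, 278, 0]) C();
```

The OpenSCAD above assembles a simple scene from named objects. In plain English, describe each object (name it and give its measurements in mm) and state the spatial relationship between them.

A is a rectangular dining table. The top is 1241×810×39 mm with its upper surface at z = 721 mm. It stands on four 90×90 mm square legs, each inset 55 mm from the nearest pair of top edges, running from the floor to the underside of the top. Four apron rails, 90 mm thick and 73 mm tall, run between adjacent legs with their top edges flush with the underside of the top and their outer faces flush with the legs' outer faces.

B is a straight ladder. Two 34×50 mm vertical rails, 1402 mm tall, stand 405 mm apart (outside-to-outside) with their front faces coplanar on the −y side. 5 rungs, each 50 mm deep and 28 mm tall, span between the inner faces of the rails, front faces flush with the rails. The lowest rung's underside is at z = 169 mm and rungs are spaced 278 mm apart (underside to underside).

C is a four-legged stool. The seat is a 323×254×26 mm slab whose top surface is at z = 415 mm; four round legs, each 36 mm in diameter, run from the floor (z = 0) to the underside of the seat, each leg's axis is inset half a diameter from the nearest pair of seat edges (so the leg's bounding box is flush with the corner).

The ladder is on top of the table, centred. Two stools sit around the table at the −x, +x sides.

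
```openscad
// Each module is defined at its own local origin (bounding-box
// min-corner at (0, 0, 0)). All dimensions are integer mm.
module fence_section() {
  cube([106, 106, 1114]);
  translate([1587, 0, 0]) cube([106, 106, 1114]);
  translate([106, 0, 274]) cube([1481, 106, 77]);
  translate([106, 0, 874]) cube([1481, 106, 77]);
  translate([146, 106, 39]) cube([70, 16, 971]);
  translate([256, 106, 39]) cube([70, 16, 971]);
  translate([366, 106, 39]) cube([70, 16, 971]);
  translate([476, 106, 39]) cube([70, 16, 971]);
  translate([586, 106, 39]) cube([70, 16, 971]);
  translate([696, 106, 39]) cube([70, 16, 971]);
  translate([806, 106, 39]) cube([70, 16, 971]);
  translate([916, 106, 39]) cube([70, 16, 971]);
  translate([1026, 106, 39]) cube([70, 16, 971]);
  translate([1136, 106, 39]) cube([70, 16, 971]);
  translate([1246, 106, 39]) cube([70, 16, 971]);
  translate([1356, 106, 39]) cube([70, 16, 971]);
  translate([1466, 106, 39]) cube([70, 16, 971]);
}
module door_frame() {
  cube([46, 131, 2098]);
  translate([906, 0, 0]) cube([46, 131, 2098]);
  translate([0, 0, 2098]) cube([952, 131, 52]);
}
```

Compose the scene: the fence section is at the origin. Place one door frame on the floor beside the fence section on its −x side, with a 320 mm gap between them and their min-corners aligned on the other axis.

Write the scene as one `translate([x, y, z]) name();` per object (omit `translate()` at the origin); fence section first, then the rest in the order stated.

fence_section();
translate([-1272, 0, 0]) door_frame();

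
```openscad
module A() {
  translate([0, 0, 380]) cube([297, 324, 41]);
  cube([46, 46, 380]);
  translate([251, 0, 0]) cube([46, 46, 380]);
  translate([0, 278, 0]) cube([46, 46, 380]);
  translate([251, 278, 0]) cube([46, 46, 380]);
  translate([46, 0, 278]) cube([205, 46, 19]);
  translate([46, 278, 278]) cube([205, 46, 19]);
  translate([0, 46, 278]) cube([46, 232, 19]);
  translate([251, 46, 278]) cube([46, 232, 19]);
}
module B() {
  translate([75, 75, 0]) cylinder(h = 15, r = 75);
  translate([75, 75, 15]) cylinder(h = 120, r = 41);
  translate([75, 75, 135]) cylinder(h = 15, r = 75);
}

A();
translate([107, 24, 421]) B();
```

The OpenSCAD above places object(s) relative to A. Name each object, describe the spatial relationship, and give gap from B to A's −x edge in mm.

The spool's min-x is at 107; the stool's min-x is 0; gap = 107 mm.

A is a stool. B is a spool. The spool is on top of the stool. The gap from the spool to the stool's −x edge is 107 mm.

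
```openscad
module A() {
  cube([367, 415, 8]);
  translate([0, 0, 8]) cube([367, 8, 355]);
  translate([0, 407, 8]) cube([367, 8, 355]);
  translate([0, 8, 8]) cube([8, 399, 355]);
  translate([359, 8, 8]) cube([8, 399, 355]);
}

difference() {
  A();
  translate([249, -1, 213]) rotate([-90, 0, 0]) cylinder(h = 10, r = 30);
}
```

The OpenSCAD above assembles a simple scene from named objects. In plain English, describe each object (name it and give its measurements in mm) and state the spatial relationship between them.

A is an open storage box with external size 367×415×363 mm and wall thickness 8 mm (the base is also 8 mm thick). The base covers the whole footprint; the four walls stand on the base, with the y-facing walls full-width and the x-facing walls fitting between their inner faces.

The open box has a circular hole of radius 30 mm through its front wall, centred at (x = 249, z = 213).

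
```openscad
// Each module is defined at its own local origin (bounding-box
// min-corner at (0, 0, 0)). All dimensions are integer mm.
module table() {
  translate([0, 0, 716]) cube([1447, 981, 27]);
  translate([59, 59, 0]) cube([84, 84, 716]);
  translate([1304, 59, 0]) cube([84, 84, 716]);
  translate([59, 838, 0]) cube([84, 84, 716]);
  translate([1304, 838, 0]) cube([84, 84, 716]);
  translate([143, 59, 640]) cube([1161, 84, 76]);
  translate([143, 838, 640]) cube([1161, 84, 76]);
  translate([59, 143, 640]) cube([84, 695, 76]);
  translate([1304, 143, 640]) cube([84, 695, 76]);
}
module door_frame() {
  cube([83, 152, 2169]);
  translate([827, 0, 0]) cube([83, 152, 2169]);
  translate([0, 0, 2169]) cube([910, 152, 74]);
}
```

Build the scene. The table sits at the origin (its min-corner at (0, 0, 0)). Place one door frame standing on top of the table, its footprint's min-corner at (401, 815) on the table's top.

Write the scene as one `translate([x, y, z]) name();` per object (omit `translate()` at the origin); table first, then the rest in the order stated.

table();
translate([401, 815, 743]) door_frame();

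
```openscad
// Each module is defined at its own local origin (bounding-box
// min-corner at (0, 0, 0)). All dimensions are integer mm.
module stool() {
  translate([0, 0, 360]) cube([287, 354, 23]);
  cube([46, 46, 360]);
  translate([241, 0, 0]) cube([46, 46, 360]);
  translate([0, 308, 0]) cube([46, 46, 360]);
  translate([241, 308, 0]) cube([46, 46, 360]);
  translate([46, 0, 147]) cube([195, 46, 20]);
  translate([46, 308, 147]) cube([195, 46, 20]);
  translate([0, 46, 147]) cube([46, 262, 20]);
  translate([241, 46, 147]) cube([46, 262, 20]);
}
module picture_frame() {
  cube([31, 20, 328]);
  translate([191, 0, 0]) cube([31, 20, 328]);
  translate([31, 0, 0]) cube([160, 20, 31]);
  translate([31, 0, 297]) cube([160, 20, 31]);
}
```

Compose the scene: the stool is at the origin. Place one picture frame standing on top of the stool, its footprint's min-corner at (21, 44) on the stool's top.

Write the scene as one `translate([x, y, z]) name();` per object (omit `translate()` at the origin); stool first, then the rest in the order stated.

stool();
translate([21, 44, 383]) picture_frame();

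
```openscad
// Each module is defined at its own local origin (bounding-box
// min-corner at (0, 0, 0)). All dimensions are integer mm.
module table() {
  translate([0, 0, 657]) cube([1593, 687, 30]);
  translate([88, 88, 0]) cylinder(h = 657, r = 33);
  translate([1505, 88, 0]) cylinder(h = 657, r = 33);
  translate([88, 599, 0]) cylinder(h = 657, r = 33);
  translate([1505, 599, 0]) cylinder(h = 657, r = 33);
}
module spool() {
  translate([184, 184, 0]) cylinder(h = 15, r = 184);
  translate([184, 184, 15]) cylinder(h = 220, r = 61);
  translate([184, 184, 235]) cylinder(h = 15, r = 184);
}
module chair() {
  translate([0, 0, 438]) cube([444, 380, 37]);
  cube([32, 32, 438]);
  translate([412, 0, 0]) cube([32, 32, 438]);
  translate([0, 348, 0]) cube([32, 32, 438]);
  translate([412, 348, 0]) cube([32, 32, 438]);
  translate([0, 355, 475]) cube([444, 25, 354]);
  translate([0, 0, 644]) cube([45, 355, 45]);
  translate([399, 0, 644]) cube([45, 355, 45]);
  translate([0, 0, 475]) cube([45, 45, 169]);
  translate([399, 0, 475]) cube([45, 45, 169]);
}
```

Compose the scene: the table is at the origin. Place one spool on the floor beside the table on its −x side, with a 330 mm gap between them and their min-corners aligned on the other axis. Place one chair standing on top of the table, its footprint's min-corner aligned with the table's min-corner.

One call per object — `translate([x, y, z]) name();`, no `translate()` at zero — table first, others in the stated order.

table();
translate([-698, 0, 0]) spool();
translate([0, 0, 687]) chair();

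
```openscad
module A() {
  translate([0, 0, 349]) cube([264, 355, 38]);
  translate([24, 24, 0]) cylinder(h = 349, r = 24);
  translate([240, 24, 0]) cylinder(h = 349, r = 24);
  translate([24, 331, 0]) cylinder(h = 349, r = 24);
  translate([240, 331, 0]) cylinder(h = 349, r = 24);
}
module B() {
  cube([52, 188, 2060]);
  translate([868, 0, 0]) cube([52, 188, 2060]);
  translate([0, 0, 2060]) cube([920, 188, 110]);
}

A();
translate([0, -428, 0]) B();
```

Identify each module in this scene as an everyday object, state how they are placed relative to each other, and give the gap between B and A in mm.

The door frame's nearest face is 240 mm from the stool's −y face.

A is a stool. B is a door frame. The door frame is on the floor beside the stool on its −y side. The gap between the door frame and the stool is 240 mm.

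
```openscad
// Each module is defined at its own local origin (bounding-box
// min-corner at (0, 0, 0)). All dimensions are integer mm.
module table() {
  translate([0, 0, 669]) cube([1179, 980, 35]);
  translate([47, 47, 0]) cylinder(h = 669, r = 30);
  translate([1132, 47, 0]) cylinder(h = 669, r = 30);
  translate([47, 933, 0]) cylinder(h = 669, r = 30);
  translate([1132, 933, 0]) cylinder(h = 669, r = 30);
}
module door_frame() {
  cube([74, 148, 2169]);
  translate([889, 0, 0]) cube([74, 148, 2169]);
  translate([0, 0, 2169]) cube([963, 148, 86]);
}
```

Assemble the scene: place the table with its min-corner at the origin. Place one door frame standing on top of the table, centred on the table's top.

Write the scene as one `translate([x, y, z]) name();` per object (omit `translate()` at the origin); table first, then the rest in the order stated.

table();
translate([108, 416, 704]) door_frame();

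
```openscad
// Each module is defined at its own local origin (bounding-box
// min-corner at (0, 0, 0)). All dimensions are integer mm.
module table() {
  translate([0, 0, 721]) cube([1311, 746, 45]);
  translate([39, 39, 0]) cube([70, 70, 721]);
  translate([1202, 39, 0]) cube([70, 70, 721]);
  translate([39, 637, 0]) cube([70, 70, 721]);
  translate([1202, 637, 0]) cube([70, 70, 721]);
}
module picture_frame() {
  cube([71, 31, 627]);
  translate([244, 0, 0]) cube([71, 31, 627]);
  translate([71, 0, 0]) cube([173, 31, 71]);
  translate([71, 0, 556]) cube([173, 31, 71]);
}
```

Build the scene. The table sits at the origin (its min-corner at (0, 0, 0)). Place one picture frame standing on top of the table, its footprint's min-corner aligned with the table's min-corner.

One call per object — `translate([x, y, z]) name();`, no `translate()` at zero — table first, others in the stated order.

table();
translate([0, 0, 766]) picture_frame();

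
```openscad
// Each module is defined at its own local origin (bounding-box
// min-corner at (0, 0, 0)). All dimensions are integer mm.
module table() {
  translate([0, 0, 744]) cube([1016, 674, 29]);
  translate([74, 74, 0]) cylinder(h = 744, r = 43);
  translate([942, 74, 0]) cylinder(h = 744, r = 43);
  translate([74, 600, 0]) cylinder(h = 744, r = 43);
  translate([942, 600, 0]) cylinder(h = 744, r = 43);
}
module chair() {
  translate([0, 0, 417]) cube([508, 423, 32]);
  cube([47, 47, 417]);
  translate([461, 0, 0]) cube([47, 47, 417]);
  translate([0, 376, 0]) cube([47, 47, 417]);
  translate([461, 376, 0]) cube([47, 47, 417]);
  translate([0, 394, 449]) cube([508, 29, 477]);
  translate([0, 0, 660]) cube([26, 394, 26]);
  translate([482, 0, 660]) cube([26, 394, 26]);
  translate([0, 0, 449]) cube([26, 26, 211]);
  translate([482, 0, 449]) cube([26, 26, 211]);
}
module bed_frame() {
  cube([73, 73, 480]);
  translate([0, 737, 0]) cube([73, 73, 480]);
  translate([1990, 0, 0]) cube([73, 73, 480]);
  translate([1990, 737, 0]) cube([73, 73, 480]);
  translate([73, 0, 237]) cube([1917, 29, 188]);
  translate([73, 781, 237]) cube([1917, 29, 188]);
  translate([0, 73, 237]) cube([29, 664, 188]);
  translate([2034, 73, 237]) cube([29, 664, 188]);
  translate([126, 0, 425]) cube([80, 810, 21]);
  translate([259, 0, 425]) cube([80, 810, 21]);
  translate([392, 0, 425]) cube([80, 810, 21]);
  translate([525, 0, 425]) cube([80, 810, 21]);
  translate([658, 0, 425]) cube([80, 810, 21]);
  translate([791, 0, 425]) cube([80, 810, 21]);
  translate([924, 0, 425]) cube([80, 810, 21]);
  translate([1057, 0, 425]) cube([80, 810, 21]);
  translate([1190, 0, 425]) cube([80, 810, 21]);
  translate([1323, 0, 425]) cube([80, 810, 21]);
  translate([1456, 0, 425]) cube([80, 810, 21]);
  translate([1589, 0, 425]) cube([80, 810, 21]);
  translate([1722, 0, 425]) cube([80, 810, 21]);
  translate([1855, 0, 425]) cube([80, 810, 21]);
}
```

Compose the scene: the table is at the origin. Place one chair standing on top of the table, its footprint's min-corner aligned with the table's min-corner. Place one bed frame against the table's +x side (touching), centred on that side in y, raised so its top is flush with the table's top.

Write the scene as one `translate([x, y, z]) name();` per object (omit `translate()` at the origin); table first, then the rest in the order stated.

table();
translate([0, 0, 773]) chair();
translate([1016, -68, 293]) bed_frame();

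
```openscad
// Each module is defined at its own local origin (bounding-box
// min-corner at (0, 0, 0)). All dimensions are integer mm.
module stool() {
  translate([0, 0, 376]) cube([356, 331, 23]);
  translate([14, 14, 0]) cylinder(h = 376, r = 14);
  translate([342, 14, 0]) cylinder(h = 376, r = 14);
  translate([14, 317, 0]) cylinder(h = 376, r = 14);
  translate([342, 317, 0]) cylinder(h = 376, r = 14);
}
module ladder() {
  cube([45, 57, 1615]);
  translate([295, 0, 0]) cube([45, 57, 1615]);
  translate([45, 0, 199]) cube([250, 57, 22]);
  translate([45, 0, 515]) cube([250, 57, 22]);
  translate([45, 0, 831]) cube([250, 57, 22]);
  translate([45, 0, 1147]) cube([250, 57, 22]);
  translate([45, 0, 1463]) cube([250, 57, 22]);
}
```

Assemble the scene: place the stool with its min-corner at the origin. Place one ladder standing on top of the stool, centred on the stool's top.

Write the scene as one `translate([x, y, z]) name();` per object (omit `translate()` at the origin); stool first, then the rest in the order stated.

stool();
translate([8, 137, 399]) ladder();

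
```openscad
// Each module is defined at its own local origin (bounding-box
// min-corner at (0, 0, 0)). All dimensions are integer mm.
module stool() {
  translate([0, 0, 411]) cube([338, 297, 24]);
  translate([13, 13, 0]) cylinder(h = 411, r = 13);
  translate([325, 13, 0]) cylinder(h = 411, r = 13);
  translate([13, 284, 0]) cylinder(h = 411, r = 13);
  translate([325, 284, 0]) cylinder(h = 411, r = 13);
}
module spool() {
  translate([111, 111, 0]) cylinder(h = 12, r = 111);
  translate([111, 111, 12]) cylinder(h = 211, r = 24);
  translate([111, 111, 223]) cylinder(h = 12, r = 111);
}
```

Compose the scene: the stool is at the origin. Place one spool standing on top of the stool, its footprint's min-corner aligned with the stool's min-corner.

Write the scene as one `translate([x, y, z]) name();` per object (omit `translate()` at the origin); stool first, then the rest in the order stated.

stool();
translate([0, 0, 435]) spool();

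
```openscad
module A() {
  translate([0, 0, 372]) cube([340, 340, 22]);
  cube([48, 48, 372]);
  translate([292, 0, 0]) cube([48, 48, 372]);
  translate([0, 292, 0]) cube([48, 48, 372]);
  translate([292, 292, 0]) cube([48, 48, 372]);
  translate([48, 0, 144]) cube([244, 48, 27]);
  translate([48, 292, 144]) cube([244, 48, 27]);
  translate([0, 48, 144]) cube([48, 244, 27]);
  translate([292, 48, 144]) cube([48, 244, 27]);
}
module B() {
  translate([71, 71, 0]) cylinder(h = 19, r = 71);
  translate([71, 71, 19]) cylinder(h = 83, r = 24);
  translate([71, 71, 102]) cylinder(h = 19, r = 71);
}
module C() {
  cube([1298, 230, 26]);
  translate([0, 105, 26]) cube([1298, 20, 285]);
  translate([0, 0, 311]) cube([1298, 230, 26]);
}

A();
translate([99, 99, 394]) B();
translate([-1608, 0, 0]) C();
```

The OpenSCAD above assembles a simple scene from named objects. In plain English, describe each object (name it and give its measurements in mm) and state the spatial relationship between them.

A is a four-legged stool. The seat is a 340×340×22 mm slab whose top surface is at z = 394 mm; four square legs, each 48×48 mm in cross-section, run from the floor (z = 0) to the underside of the seat, each flush with a corner of the seat. Four stretchers, 48 mm wide and 27 mm tall, connect adjacent legs with their undersides at z = 144 mm, each running between the inner faces of the legs it joins and aligned with the legs' outer faces on the other axis.

B is a spool: two coaxial disc flanges of radius 71 mm and thickness 19 mm, joined by a core cylinder of radius 24 mm and height 83 mm. The lower flange rests on z = 0 and the three cylinders share a vertical axis.

C is an I-beam lying along x, 1298 mm long. Overall section height 337 mm. Two flanges 230 mm wide (y) and 26 mm thick, one on the floor and one at the top; a web 20 mm thick runs between them, centred on the flange width.

The spool is on top of the stool, centred. The I-beam is on the floor beside the stool on its −x side.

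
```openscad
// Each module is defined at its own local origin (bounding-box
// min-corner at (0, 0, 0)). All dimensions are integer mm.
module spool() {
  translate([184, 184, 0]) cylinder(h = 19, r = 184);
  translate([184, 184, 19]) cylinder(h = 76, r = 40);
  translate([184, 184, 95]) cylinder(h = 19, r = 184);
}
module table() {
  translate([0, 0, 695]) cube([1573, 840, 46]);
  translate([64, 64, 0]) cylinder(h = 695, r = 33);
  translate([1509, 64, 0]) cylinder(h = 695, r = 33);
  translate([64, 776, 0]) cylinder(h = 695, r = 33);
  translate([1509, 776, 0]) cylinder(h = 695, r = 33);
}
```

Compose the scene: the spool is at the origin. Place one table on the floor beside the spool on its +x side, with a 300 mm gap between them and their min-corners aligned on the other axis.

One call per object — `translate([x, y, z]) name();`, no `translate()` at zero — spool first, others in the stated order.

spool();
translate([668, 0, 0]) table();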